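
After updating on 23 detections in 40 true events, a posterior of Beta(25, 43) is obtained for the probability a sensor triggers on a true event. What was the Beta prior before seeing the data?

Under Beta–binomial conjugacy the posterior parameters are (α+s, β+f).
So α = 25 − 23 = 2 and β = 43 − 17 = 26.

Beta(2, 26)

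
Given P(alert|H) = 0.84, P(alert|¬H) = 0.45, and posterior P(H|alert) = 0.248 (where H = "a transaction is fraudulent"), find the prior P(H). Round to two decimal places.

In odds form, posterior odds = prior odds × likelihood ratio, so prior odds = posterior odds ÷ LR.
Posterior odds = 0.248/(1−0.248) = 0.3298. LR = 0.84/0.45 = 1.8667.
Prior odds = 0.3298/1.8667 = 0.1767, so P(H) = 0.1767/(1+0.1767) ≈ 0.15.

P(H) = 0.15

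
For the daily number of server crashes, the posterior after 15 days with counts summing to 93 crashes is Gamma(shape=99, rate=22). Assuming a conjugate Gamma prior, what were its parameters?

Gamma(shape=6, rate=7)

Gamma–Poisson conjugacy: posterior shape = α + Σxᵢ, posterior rate = β + n.
So α = 99 − 93 = 6 and β = 22 − 15 = 7.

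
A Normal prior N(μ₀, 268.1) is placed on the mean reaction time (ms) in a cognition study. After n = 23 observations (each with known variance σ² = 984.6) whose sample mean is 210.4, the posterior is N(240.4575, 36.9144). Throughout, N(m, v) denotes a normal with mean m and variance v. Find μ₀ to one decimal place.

μ₀ = 428.7

The posterior mean is a precision-weighted average: μ_n = (τ₀μ₀ + τ_data·x̄)/(τ₀+τ_data), with τ₀=1/σ₀² and τ_data=n/σ².
Here τ₀ = 1/268.1 = 0.003730 and τ_data = 23/984.6 = 0.023360, so τ_n = 0.027090.
Rearranging for μ₀: μ₀ = (μ_n·τ_n − τ_data·x̄)/τ₀ = (240.4575·0.027090 − 0.023360·210.4) / 0.003730 = 1.599050/0.003730 ≈ 428.7.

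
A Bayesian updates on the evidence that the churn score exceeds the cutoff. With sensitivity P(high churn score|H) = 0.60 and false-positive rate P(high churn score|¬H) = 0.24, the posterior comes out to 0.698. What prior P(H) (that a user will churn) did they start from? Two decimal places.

P(H) = 0.48

Bayes' rule in odds form gives O(H|E) = O(H)·[P(E|H)/P(E|¬H)], hence O(H) = O(H|E)/LR.
Posterior odds = 0.698/(1−0.698) = 2.3113. LR = 0.60/0.24 = 2.5000.
Prior odds = 2.3113/2.5000 = 0.9245, so P(H) = 0.9245/(1+0.9245) ≈ 0.48.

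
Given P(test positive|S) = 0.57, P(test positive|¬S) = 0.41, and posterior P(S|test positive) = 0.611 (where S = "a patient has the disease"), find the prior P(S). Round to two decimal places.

In odds form, posterior odds = prior odds × likelihood ratio, so prior odds = posterior odds ÷ LR.
Posterior odds = 0.611/(1−0.611) = 1.5707. LR = 0.57/0.41 = 1.3902.
Prior odds = 1.5707/1.3902 = 1.1298, so P(S) = 1.1298/(1+1.1298) ≈ 0.53.

P(S) = 0.53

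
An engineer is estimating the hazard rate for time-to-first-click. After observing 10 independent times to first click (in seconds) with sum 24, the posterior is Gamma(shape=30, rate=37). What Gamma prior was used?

Gamma–exponential conjugacy: posterior shape = α + n, posterior rate = β + Σtᵢ.
So α = 30 − 10 = 20 and β = 37 − 24 = 13.

Gamma(shape=20, rate=13)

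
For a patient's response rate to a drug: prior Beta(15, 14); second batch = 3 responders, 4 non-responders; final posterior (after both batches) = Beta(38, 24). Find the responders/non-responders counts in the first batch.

20 responders and 6 non-responders

Sequential conjugate updates are equivalent to a single update on the pooled data, so total successes = posterior α − prior α and total failures = posterior β − prior β.
Total across both batches: 38−15=23 responders, 24−14=10 non-responders.
Subtract the second batch: 23−3=20 responders and 10−4=6 non-responders.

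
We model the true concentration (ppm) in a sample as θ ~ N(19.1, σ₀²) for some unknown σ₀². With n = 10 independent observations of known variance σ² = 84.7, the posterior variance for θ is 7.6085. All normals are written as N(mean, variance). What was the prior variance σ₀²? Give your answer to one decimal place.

For the Normal–Normal model with known σ², precisions add: τ_n = τ₀ + n/σ².
So 1/σ₀² = 1/7.6085 − 10/84.7 = 0.131432 − 0.118064 = 0.013368.
Hence σ₀² = 1/0.013368 ≈ 74.8.

σ₀² = 74.8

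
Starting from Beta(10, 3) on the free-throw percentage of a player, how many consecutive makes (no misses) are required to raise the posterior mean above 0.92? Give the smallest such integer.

k = 25

After k makes and 0 misses the posterior is Beta(10+k, 3), with mean (10+k)/(10+3+k).
Set (10+k)/(13+k) > 0.92 and solve: k > (0.92·13 − 10)/(1 − 0.92) = 24.500.
The smallest integer exceeding 24.500 is 25, and checking k=25: (35)/(38) = 0.9211 > 0.92.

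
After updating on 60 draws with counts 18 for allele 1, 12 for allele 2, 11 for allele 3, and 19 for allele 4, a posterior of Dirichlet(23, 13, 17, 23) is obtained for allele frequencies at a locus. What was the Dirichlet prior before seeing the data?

Dirichlet(5, 1, 6, 4)

For a Dirichlet(α) prior with multinomial counts c, the posterior is Dirichlet(α + c) componentwise.
Subtract each count from the matching posterior parameter: 23−18=5, 13−12=1, 17−11=6, 23−19=4.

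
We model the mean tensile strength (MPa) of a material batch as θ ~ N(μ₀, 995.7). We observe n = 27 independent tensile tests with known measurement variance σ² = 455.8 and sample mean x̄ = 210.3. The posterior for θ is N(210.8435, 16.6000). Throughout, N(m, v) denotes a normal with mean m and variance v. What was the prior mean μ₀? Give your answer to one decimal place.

μ₀ = 242.9

The posterior mean is a precision-weighted average: μ_n = (τ₀μ₀ + τ_data·x̄)/(τ₀+τ_data), with τ₀=1/σ₀² and τ_data=n/σ².
Here τ₀ = 1/995.7 = 0.001004 and τ_data = 27/455.8 = 0.059237, so τ_n = 0.060241.
Rearranging for μ₀: μ₀ = (μ_n·τ_n − τ_data·x̄)/τ₀ = (210.8435·0.060241 − 0.059237·210.3) / 0.001004 = 0.243882/0.001004 ≈ 242.9.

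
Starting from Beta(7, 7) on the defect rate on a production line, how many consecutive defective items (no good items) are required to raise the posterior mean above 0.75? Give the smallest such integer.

k = 15

After k defective items and 0 good items the posterior is Beta(7+k, 7), with mean (7+k)/(7+7+k).
Set (7+k)/(14+k) > 0.75 and solve: k > (0.75·14 − 7)/(1 − 0.75) = 14.000.
The smallest integer exceeding 14.000 is 15.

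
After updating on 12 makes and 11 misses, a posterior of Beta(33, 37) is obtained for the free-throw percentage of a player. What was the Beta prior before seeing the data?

Beta is conjugate to the binomial likelihood: posterior = Beta(a+s, b+f).
Subtract the data counts: 33−12=21, 37−11=26.

Beta(21, 26)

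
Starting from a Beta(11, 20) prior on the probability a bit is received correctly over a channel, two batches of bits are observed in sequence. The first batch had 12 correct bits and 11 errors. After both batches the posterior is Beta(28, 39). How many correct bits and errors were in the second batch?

5 correct bits and 8 errors

Because Beta–binomial updating is additive in the counts, the combined data contributed (α_post−α_prior, β_post−β_prior) successes and failures.
Total across both batches: 28−11=17 correct bits, 39−20=19 errors.
Subtract the first batch: 17−12=5 correct bits and 19−11=8 errors.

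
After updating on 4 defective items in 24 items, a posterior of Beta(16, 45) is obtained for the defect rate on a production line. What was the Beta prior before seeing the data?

Beta(12, 25)

Beta is conjugate to the binomial likelihood: posterior = Beta(a+s, b+f).
So a = 16 − 4 = 12 and b = 45 − 20 = 25.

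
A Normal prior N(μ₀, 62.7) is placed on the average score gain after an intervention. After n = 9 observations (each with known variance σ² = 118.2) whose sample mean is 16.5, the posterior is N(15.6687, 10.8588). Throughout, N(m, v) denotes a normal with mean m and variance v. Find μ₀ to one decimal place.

The posterior mean is a precision-weighted average: μ_n = (τ₀μ₀ + τ_data·x̄)/(τ₀+τ_data), with τ₀=1/σ₀² and τ_data=n/σ².
Here τ₀ = 1/62.7 = 0.015949 and τ_data = 9/118.2 = 0.076142, so τ_n = 0.092091.
Rearranging for μ₀: μ₀ = (μ_n·τ_n − τ_data·x̄)/τ₀ = (15.6687·0.092091 − 0.076142·16.5) / 0.015949 = 0.186603/0.015949 ≈ 11.7.

μ₀ = 11.7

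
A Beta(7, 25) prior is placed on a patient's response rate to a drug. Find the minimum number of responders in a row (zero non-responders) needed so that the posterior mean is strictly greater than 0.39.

After k responders and 0 non-responders the posterior is Beta(7+k, 25), with mean (7+k)/(7+25+k).
Set (7+k)/(32+k) > 0.39 and solve: k > (0.39·32 − 7)/(1 − 0.39) = 8.984.
The smallest integer exceeding 8.984 is 9, and checking k=9: (16)/(41) = 0.3902 > 0.39.

k = 9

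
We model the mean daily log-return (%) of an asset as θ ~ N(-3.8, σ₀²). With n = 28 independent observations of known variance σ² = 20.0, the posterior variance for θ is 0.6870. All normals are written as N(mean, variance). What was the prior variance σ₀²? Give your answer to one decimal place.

σ₀² = 18.0

For the Normal–Normal model with known σ², precisions add: τ_n = τ₀ + n/σ².
So 1/σ₀² = 1/0.6870 − 28/20.0 = 1.455604 − 1.400000 = 0.055604.
Hence σ₀² = 1/0.055604 ≈ 18.0.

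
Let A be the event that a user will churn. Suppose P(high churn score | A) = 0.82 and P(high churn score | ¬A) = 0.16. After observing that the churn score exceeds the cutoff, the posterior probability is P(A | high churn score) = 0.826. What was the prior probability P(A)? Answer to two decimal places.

P(A) = 0.48

In odds form, posterior odds = prior odds × likelihood ratio, so prior odds = posterior odds ÷ LR.
Posterior odds = 0.826/(1−0.826) = 4.7471. LR = 0.82/0.16 = 5.1250.
Prior odds = 4.7471/5.1250 = 0.9263, so P(A) = 0.9263/(1+0.9263) ≈ 0.48.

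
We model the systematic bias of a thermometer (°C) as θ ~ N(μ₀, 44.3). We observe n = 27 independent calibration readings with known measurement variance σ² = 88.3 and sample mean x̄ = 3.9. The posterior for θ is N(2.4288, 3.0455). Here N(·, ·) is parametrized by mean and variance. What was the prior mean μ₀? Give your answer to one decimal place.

The posterior mean is a precision-weighted average: μ_n = (τ₀μ₀ + τ_data·x̄)/(τ₀+τ_data), with τ₀=1/σ₀² and τ_data=n/σ².
Here τ₀ = 1/44.3 = 0.022573 and τ_data = 27/88.3 = 0.305776, so τ_n = 0.328349.
Rearranging for μ₀: μ₀ = (μ_n·τ_n − τ_data·x̄)/τ₀ = (2.4288·0.328349 − 0.305776·3.9) / 0.022573 = -0.395032/0.022573 ≈ -17.5.

μ₀ = -17.5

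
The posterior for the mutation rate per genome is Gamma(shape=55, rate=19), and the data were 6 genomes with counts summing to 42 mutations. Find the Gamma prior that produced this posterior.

Gamma(shape=13, rate=13)

Gamma–Poisson conjugacy: posterior shape = α + Σxᵢ, posterior rate = β + n.
So α = 55 − 42 = 13 and β = 19 − 6 = 13.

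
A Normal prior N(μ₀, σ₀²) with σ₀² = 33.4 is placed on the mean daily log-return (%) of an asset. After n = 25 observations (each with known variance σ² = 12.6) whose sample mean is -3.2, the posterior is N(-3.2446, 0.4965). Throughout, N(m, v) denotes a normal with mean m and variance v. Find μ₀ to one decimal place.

μ₀ = -6.2

With known observation variance, the Normal–Normal posterior has precision τ_n = τ₀ + n/σ² and mean μ_n = (τ₀μ₀ + (n/σ²)x̄)/τ_n.
Here τ₀ = 1/33.4 = 0.029940 and τ_data = 25/12.6 = 1.984127, so τ_n = 2.014067.
Rearranging for μ₀: μ₀ = (μ_n·τ_n − τ_data·x̄)/τ₀ = (-3.2446·2.014067 − 1.984127·-3.2) / 0.029940 = -0.185635/0.029940 ≈ -6.2.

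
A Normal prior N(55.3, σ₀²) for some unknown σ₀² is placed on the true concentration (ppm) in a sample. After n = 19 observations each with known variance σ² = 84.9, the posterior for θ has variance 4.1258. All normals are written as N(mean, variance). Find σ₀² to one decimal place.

σ₀² = 53.8

Posterior precision equals prior precision plus data precision: 1/σ_n² = 1/σ₀² + n/σ².
So 1/σ₀² = 1/4.1258 − 19/84.9 = 0.242377 − 0.223793 = 0.018584.
Hence σ₀² = 1/0.018584 ≈ 53.8.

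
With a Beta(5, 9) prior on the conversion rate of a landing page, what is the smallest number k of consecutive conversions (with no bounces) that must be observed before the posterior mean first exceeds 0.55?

After k conversions and 0 bounces the posterior is Beta(5+k, 9), with mean (5+k)/(5+9+k).
Set (5+k)/(14+k) > 0.55 and solve: k > (0.55·14 − 5)/(1 − 0.55) = 6.000.
The smallest integer exceeding 6.000 is 7.

k = 7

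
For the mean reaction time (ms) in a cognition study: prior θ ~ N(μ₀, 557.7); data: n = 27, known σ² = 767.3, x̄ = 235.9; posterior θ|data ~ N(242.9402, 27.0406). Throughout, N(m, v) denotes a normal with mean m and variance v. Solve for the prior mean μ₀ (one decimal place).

The posterior mean is a precision-weighted average: μ_n = (τ₀μ₀ + τ_data·x̄)/(τ₀+τ_data), with τ₀=1/σ₀² and τ_data=n/σ².
Here τ₀ = 1/557.7 = 0.001793 and τ_data = 27/767.3 = 0.035188, so τ_n = 0.036981.
Rearranging for μ₀: μ₀ = (μ_n·τ_n − τ_data·x̄)/τ₀ = (242.9402·0.036981 − 0.035188·235.9) / 0.001793 = 0.683322/0.001793 ≈ 381.1.

μ₀ = 381.1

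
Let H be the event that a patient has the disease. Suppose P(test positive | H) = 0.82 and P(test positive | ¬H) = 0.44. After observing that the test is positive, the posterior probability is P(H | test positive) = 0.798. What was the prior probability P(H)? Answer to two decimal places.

P(H) = 0.68

In odds form, posterior odds = prior odds × likelihood ratio, so prior odds = posterior odds ÷ LR.
Posterior odds = 0.798/(1−0.798) = 3.9505. LR = 0.82/0.44 = 1.8636.
Prior odds = 3.9505/1.8636 = 2.1198, so P(H) = 2.1198/(1+2.1198) ≈ 0.68.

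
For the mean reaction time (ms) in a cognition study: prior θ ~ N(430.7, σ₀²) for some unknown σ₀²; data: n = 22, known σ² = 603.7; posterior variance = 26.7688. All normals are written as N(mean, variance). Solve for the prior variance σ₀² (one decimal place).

Posterior precision equals prior precision plus data precision: 1/σ_n² = 1/σ₀² + n/σ².
So 1/σ₀² = 1/26.7688 − 22/603.7 = 0.037357 − 0.036442 = 0.000915.
Hence σ₀² = 1/0.000915 ≈ 1092.9.

σ₀² = 1092.9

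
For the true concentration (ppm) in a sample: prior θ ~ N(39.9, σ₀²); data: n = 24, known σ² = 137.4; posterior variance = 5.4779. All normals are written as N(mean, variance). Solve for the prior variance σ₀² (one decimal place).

For the Normal–Normal model with known σ², precisions add: τ_n = τ₀ + n/σ².
So 1/σ₀² = 1/5.4779 − 24/137.4 = 0.182552 − 0.174672 = 0.007880.
Hence σ₀² = 1/0.007880 ≈ 126.9.

σ₀² = 126.9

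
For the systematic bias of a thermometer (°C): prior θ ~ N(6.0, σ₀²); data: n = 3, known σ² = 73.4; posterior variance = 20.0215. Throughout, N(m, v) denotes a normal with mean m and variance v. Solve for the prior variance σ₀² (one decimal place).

σ₀² = 110.2

For the Normal–Normal model with known σ², precisions add: τ_n = τ₀ + n/σ².
So 1/σ₀² = 1/20.0215 − 3/73.4 = 0.049946 − 0.040872 = 0.009074.
Hence σ₀² = 1/0.009074 ≈ 110.2.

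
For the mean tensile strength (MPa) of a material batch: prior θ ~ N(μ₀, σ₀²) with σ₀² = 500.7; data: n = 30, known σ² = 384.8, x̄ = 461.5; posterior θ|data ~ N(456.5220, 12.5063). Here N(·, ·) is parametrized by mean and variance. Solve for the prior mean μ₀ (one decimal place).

With known observation variance, the Normal–Normal posterior has precision τ_n = τ₀ + n/σ² and mean μ_n = (τ₀μ₀ + (n/σ²)x̄)/τ_n.
Here τ₀ = 1/500.7 = 0.001997 and τ_data = 30/384.8 = 0.077963, so τ_n = 0.079960.
Rearranging for μ₀: μ₀ = (μ_n·τ_n − τ_data·x̄)/τ₀ = (456.5220·0.079960 − 0.077963·461.5) / 0.001997 = 0.523575/0.001997 ≈ 262.2.

μ₀ = 262.2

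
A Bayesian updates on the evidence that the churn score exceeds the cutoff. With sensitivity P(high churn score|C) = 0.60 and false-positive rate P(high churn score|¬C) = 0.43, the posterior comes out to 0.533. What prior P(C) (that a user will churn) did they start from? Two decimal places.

P(C) = 0.45

Bayes' rule in odds form gives O(C|E) = O(C)·[P(E|C)/P(E|¬C)], hence O(C) = O(C|E)/LR.
Posterior odds = 0.533/(1−0.533) = 1.1413. LR = 0.60/0.43 = 1.3953.
Prior odds = 1.1413/1.3953 = 0.8180, so P(C) = 0.8180/(1+0.8180) ≈ 0.45.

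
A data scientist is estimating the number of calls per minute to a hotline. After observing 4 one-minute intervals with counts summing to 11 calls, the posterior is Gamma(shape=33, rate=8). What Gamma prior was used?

Gamma(shape=22, rate=4)

A Gamma(α, β) prior (rate parametrization) on a Poisson rate with n observations summing to S gives posterior Gamma(α+S, β+n).
So α = 33 − 11 = 22 and β = 8 − 4 = 4.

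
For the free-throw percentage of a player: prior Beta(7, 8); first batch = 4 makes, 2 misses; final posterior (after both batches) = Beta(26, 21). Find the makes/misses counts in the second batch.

Sequential conjugate updates are equivalent to a single update on the pooled data, so total successes = posterior α − prior α and total failures = posterior β − prior β.
Total across both batches: 26−7=19 makes, 21−8=13 misses.
Subtract the first batch: 19−4=15 makes and 13−2=11 misses.

15 makes and 11 misses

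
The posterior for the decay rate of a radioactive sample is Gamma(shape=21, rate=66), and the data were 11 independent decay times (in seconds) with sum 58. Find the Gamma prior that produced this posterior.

Gamma–exponential conjugacy: posterior shape = α + n, posterior rate = β + Σtᵢ.
So α = 21 − 11 = 10 and β = 66 − 58 = 8.

Gamma(shape=10, rate=8)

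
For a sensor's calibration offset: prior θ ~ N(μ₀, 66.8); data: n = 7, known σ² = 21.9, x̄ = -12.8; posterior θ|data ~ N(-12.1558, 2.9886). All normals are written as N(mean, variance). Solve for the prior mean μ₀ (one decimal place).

μ₀ = 1.6

The posterior mean is a precision-weighted average: μ_n = (τ₀μ₀ + τ_data·x̄)/(τ₀+τ_data), with τ₀=1/σ₀² and τ_data=n/σ².
Here τ₀ = 1/66.8 = 0.014970 and τ_data = 7/21.9 = 0.319635, so τ_n = 0.334605.
Rearranging for μ₀: μ₀ = (μ_n·τ_n − τ_data·x̄)/τ₀ = (-12.1558·0.334605 − 0.319635·-12.8) / 0.014970 = 0.023937/0.014970 ≈ 1.6.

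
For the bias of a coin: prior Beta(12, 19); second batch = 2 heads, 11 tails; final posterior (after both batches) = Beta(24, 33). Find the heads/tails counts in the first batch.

10 heads and 3 tails

Because Beta–binomial updating is additive in the counts, the combined data contributed (α_post−α_prior, β_post−β_prior) successes and failures.
Total across both batches: 24−12=12 heads, 33−19=14 tails.
Subtract the second batch: 12−2=10 heads and 14−11=3 tails.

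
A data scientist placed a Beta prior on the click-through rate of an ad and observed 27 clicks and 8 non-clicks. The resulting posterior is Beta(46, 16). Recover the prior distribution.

Beta(19, 8)

Under Beta–binomial conjugacy the posterior parameters are (α+s, β+f).
Subtract the data counts: 46−27=19, 16−8=8.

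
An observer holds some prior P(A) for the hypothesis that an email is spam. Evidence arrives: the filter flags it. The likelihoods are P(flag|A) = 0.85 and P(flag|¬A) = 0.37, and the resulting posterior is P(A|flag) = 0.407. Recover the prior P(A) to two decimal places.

P(A) = 0.23

In odds form, posterior odds = prior odds × likelihood ratio, so prior odds = posterior odds ÷ LR.
Posterior odds = 0.407/(1−0.407) = 0.6863. LR = 0.85/0.37 = 2.2973.
Prior odds = 0.6863/2.2973 = 0.2987, so P(A) = 0.2987/(1+0.2987) ≈ 0.23.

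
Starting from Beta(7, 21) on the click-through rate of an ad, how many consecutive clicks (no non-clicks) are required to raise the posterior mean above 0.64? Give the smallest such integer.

k = 31

After k clicks and 0 non-clicks the posterior is Beta(7+k, 21), with mean (7+k)/(7+21+k).
Set (7+k)/(28+k) > 0.64 and solve: k > (0.64·28 − 7)/(1 − 0.64) = 30.333.
The smallest integer exceeding 30.333 is 31.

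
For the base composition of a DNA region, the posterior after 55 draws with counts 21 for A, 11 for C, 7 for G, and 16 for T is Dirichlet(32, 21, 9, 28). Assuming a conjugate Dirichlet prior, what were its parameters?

Dirichlet(11, 10, 2, 12)

For a Dirichlet(α) prior with multinomial counts c, the posterior is Dirichlet(α + c) componentwise.
Subtract each count from the matching posterior parameter: 32−21=11, 21−11=10, 9−7=2, 28−16=12.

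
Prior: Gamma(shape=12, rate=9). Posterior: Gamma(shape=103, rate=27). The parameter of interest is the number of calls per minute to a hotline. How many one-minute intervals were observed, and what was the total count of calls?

n = 18 one-minute intervals with total 91 calls

A Gamma(α, β) prior (rate parametrization) on a Poisson rate with n observations summing to S gives posterior Gamma(α+S, β+n).
Matching: Σxᵢ = 103 − 12 = 91 and n = 27 − 9 = 18.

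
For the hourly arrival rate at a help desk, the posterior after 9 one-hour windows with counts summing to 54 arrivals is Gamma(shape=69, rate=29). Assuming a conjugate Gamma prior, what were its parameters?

Gamma(shape=15, rate=20)

Gamma–Poisson conjugacy: posterior shape = α + Σxᵢ, posterior rate = β + n.
So α = 69 − 54 = 15 and β = 29 − 9 = 20.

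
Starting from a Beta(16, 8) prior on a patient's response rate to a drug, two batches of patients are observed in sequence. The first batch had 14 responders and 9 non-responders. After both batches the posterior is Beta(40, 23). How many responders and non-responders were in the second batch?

Sequential conjugate updates are equivalent to a single update on the pooled data, so total successes = posterior α − prior α and total failures = posterior β − prior β.
Total across both batches: 40−16=24 responders, 23−8=15 non-responders.
Subtract the first batch: 24−14=10 responders and 15−9=6 non-responders.

10 responders and 6 non-responders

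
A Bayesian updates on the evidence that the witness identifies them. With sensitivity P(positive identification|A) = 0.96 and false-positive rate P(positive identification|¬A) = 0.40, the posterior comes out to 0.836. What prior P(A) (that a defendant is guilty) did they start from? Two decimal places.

Bayes' rule in odds form gives O(A|E) = O(A)·[P(E|A)/P(E|¬A)], hence O(A) = O(A|E)/LR.
Posterior odds = 0.836/(1−0.836) = 5.0976. LR = 0.96/0.40 = 2.4000.
Prior odds = 5.0976/2.4000 = 2.1240, so P(A) = 2.1240/(1+2.1240) ≈ 0.68.

P(A) = 0.68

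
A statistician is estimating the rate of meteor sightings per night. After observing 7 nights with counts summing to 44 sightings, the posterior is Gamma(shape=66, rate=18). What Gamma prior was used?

A Gamma(α, β) prior (rate parametrization) on a Poisson rate with n observations summing to S gives posterior Gamma(α+S, β+n).
So α = 66 − 44 = 22 and β = 18 − 7 = 11.

Gamma(shape=22, rate=11)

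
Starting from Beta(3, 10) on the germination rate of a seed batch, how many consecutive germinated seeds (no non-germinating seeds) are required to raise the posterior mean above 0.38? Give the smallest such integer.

k = 4

After k germinated seeds and 0 non-germinating seeds the posterior is Beta(3+k, 10), with mean (3+k)/(3+10+k).
Set (3+k)/(13+k) > 0.38 and solve: k > (0.38·13 − 3)/(1 − 0.38) = 3.129.
The smallest integer exceeding 3.129 is 4, and checking k=4: (7)/(17) = 0.4118 > 0.38.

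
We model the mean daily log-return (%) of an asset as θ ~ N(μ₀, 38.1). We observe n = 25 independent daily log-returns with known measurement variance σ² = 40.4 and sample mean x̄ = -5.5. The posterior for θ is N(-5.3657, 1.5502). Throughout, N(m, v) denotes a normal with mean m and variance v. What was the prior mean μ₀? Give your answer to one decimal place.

μ₀ = -2.2

The posterior mean is a precision-weighted average: μ_n = (τ₀μ₀ + τ_data·x̄)/(τ₀+τ_data), with τ₀=1/σ₀² and τ_data=n/σ².
Here τ₀ = 1/38.1 = 0.026247 and τ_data = 25/40.4 = 0.618812, so τ_n = 0.645059.
Rearranging for μ₀: μ₀ = (μ_n·τ_n − τ_data·x̄)/τ₀ = (-5.3657·0.645059 − 0.618812·-5.5) / 0.026247 = -0.057727/0.026247 ≈ -2.2.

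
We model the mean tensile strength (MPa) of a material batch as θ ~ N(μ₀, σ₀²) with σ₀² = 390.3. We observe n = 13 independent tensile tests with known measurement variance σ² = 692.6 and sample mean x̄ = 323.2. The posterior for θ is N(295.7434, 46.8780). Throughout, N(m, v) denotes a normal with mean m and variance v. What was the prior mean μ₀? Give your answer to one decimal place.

With known observation variance, the Normal–Normal posterior has precision τ_n = τ₀ + n/σ² and mean μ_n = (τ₀μ₀ + (n/σ²)x̄)/τ_n.
Here τ₀ = 1/390.3 = 0.002562 and τ_data = 13/692.6 = 0.018770, so τ_n = 0.021332.
Rearranging for μ₀: μ₀ = (μ_n·τ_n − τ_data·x̄)/τ₀ = (295.7434·0.021332 − 0.018770·323.2) / 0.002562 = 0.242334/0.002562 ≈ 94.6.

μ₀ = 94.6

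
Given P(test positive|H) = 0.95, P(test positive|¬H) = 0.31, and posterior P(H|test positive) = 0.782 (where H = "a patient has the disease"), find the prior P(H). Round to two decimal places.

Bayes' rule in odds form gives O(H|E) = O(H)·[P(E|H)/P(E|¬H)], hence O(H) = O(H|E)/LR.
Posterior odds = 0.782/(1−0.782) = 3.5872. LR = 0.95/0.31 = 3.0645.
Prior odds = 3.5872/3.0645 = 1.1706, so P(H) = 1.1706/(1+1.1706) ≈ 0.54.

P(H) = 0.54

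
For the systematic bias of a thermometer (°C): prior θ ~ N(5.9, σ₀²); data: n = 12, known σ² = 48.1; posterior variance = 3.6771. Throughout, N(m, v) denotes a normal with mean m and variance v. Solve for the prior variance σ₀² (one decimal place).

For the Normal–Normal model with known σ², precisions add: τ_n = τ₀ + n/σ².
So 1/σ₀² = 1/3.6771 − 12/48.1 = 0.271953 − 0.249480 = 0.022473.
Hence σ₀² = 1/0.022473 ≈ 44.5.

σ₀² = 44.5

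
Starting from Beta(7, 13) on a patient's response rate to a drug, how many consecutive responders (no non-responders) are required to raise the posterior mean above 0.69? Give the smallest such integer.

k = 22

After k responders and 0 non-responders the posterior is Beta(7+k, 13), with mean (7+k)/(7+13+k).
Set (7+k)/(20+k) > 0.69 and solve: k > (0.69·20 − 7)/(1 − 0.69) = 21.935.
The smallest integer exceeding 21.935 is 22.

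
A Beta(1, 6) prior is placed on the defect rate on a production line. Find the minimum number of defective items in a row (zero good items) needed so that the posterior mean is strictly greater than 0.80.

After k defective items and 0 good items the posterior is Beta(1+k, 6), with mean (1+k)/(1+6+k).
Set (1+k)/(7+k) > 0.80 and solve: k > (0.80·7 − 1)/(1 − 0.80) = 23.000.
The smallest integer exceeding 23.000 is 24, and checking k=24: (25)/(31) = 0.8065 > 0.80.

k = 24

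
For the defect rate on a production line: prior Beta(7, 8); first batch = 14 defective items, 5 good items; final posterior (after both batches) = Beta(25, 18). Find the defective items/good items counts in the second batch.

4 defective items and 5 good items

Sequential conjugate updates are equivalent to a single update on the pooled data, so total successes = posterior α − prior α and total failures = posterior β − prior β.
Total across both batches: 25−7=18 defective items, 18−8=10 good items.
Subtract the first batch: 18−14=4 defective items and 10−5=5 good items.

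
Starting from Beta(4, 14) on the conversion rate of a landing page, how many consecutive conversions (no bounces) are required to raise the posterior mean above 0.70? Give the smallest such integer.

k = 29

After k conversions and 0 bounces the posterior is Beta(4+k, 14), with mean (4+k)/(4+14+k).
Set (4+k)/(18+k) > 0.70 and solve: k > (0.70·18 − 4)/(1 − 0.70) = 28.667.
The smallest integer exceeding 28.667 is 29, and checking k=29: (33)/(47) = 0.7021 > 0.70.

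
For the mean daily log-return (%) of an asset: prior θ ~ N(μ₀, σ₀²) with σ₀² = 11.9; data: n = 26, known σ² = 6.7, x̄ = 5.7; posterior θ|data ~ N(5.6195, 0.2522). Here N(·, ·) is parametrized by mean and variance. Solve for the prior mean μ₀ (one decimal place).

With known observation variance, the Normal–Normal posterior has precision τ_n = τ₀ + n/σ² and mean μ_n = (τ₀μ₀ + (n/σ²)x̄)/τ_n.
Here τ₀ = 1/11.9 = 0.084034 and τ_data = 26/6.7 = 3.880597, so τ_n = 3.964631.
Rearranging for μ₀: μ₀ = (μ_n·τ_n − τ_data·x̄)/τ₀ = (5.6195·3.964631 − 3.880597·5.7) / 0.084034 = 0.159841/0.084034 ≈ 1.9.

μ₀ = 1.9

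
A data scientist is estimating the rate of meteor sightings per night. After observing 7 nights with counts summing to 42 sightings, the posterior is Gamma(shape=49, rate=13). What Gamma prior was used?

Gamma(shape=7, rate=6)

A Gamma(α, β) prior (rate parametrization) on a Poisson rate with n observations summing to S gives posterior Gamma(α+S, β+n).
So α = 49 − 42 = 7 and β = 13 − 7 = 6.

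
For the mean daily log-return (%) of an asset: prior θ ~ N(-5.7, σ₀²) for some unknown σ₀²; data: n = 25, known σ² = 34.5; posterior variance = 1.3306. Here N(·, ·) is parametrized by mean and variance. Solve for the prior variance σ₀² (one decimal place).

Posterior precision equals prior precision plus data precision: 1/σ_n² = 1/σ₀² + n/σ².
So 1/σ₀² = 1/1.3306 − 25/34.5 = 0.751541 − 0.724638 = 0.026903.
Hence σ₀² = 1/0.026903 ≈ 37.2.

σ₀² = 37.2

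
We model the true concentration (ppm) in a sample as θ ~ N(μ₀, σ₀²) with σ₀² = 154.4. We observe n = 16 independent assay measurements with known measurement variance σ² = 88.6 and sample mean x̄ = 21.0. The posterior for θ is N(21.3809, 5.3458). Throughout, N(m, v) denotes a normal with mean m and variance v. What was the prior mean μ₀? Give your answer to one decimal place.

μ₀ = 32.0

With known observation variance, the Normal–Normal posterior has precision τ_n = τ₀ + n/σ² and mean μ_n = (τ₀μ₀ + (n/σ²)x̄)/τ_n.
Here τ₀ = 1/154.4 = 0.006477 and τ_data = 16/88.6 = 0.180587, so τ_n = 0.187064.
Rearranging for μ₀: μ₀ = (μ_n·τ_n − τ_data·x̄)/τ₀ = (21.3809·0.187064 − 0.180587·21.0) / 0.006477 = 0.207270/0.006477 ≈ 32.0.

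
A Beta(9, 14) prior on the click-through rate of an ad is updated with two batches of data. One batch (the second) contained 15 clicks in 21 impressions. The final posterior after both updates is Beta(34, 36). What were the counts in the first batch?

10 clicks and 16 non-clicks

Sequential conjugate updates are equivalent to a single update on the pooled data, so total successes = posterior α − prior α and total failures = posterior β − prior β.
Total across both batches: 34−9=25 clicks, 36−14=22 non-clicks.
Subtract the second batch: 25−15=10 clicks and 22−6=16 non-clicks.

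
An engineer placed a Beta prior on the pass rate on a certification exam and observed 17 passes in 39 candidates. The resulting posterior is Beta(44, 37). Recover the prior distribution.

Beta(27, 15)

A Beta(a, b) prior with s successes and f failures in binomial data gives a Beta(a+s, b+f) posterior.
So a = 44 − 17 = 27 and b = 37 − 22 = 15.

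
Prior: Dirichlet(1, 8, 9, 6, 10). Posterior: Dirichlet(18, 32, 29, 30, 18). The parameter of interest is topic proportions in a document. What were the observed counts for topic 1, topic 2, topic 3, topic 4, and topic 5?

For a Dirichlet(α) prior with multinomial counts c, the posterior is Dirichlet(α + c) componentwise.
Counts are posterior − prior componentwise: 18−1=17, 32−8=24, 29−9=20, 30−6=24, 18−10=8.

counts (17, 24, 20, 24, 8)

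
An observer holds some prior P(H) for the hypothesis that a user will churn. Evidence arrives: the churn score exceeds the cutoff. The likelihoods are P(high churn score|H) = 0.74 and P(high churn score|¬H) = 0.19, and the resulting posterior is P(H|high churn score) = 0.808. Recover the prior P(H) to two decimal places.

P(H) = 0.52

Bayes' rule in odds form gives O(H|E) = O(H)·[P(E|H)/P(E|¬H)], hence O(H) = O(H|E)/LR.
Posterior odds = 0.808/(1−0.808) = 4.2083. LR = 0.74/0.19 = 3.8947.
Prior odds = 4.2083/3.8947 = 1.0805, so P(H) = 1.0805/(1+1.0805) ≈ 0.52.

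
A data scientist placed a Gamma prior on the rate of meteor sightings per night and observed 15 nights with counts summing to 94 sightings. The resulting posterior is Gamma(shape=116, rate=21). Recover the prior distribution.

Gamma(shape=22, rate=6)

A Gamma(α, β) prior (rate parametrization) on a Poisson rate with n observations summing to S gives posterior Gamma(α+S, β+n).
So α = 116 − 94 = 22 and β = 21 − 15 = 6.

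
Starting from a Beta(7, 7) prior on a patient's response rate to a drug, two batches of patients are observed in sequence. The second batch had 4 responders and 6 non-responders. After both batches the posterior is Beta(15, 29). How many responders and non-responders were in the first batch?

4 responders and 16 non-responders

Because Beta–binomial updating is additive in the counts, the combined data contributed (α_post−α_prior, β_post−β_prior) successes and failures.
Total across both batches: 15−7=8 responders, 29−7=22 non-responders.
Subtract the second batch: 8−4=4 responders and 22−6=16 non-responders.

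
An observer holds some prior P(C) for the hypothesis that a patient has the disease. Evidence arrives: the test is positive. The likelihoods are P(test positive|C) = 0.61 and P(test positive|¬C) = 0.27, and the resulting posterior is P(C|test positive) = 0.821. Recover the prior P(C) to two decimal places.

In odds form, posterior odds = prior odds × likelihood ratio, so prior odds = posterior odds ÷ LR.
Posterior odds = 0.821/(1−0.821) = 4.5866. LR = 0.61/0.27 = 2.2593.
Prior odds = 4.5866/2.2593 = 2.0301, so P(C) = 2.0301/(1+2.0301) ≈ 0.67.

P(C) = 0.67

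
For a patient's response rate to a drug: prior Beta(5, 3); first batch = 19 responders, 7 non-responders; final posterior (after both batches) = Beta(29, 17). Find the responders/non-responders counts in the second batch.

5 responders and 7 non-responders

Because Beta–binomial updating is additive in the counts, the combined data contributed (α_post−α_prior, β_post−β_prior) successes and failures.
Total across both batches: 29−5=24 responders, 17−3=14 non-responders.
Subtract the first batch: 24−19=5 responders and 14−7=7 non-responders.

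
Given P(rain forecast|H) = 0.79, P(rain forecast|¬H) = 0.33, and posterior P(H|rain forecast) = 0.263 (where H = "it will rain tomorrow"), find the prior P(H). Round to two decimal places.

P(H) = 0.13

In odds form, posterior odds = prior odds × likelihood ratio, so prior odds = posterior odds ÷ LR.
Posterior odds = 0.263/(1−0.263) = 0.3569. LR = 0.79/0.33 = 2.3939.
Prior odds = 0.3569/2.3939 = 0.1491, so P(H) = 0.1491/(1+0.1491) ≈ 0.13.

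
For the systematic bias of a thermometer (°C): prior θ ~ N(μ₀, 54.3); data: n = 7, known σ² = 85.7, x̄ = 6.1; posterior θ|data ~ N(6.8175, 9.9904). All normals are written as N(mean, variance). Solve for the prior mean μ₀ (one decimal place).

μ₀ = 10.0

With known observation variance, the Normal–Normal posterior has precision τ_n = τ₀ + n/σ² and mean μ_n = (τ₀μ₀ + (n/σ²)x̄)/τ_n.
Here τ₀ = 1/54.3 = 0.018416 and τ_data = 7/85.7 = 0.081680, so τ_n = 0.100096.
Rearranging for μ₀: μ₀ = (μ_n·τ_n − τ_data·x̄)/τ₀ = (6.8175·0.100096 − 0.081680·6.1) / 0.018416 = 0.184156/0.018416 ≈ 10.0.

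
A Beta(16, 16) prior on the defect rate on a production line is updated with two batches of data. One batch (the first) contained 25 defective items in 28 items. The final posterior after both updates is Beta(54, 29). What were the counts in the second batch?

13 defective items and 10 good items

Because Beta–binomial updating is additive in the counts, the combined data contributed (α_post−α_prior, β_post−β_prior) successes and failures.
Total across both batches: 54−16=38 defective items, 29−16=13 good items.
Subtract the first batch: 38−25=13 defective items and 13−3=10 good items.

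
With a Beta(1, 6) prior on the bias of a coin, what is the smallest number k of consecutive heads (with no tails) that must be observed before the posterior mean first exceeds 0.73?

k = 16

After k heads and 0 tails the posterior is Beta(1+k, 6), with mean (1+k)/(1+6+k).
Set (1+k)/(7+k) > 0.73 and solve: k > (0.73·7 − 1)/(1 − 0.73) = 15.222.
The smallest integer exceeding 15.222 is 16.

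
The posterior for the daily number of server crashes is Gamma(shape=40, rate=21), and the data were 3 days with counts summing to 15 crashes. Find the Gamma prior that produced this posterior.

A Gamma(α, β) prior (rate parametrization) on a Poisson rate with n observations summing to S gives posterior Gamma(α+S, β+n).
So α = 40 − 15 = 25 and β = 21 − 3 = 18.

Gamma(shape=25, rate=18)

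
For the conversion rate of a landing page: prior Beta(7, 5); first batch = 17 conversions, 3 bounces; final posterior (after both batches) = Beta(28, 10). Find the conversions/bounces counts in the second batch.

4 conversions and 2 bounces

Sequential conjugate updates are equivalent to a single update on the pooled data, so total successes = posterior α − prior α and total failures = posterior β − prior β.
Total across both batches: 28−7=21 conversions, 10−5=5 bounces.
Subtract the first batch: 21−17=4 conversions and 5−3=2 bounces.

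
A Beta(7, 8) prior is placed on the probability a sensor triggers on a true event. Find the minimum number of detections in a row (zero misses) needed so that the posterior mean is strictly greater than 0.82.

k = 30

After k detections and 0 misses the posterior is Beta(7+k, 8), with mean (7+k)/(7+8+k).
Set (7+k)/(15+k) > 0.82 and solve: k > (0.82·15 − 7)/(1 − 0.82) = 29.444.
The smallest integer exceeding 29.444 is 30.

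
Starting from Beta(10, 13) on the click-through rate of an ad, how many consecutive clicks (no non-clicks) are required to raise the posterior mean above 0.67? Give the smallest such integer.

k = 17

After k clicks and 0 non-clicks the posterior is Beta(10+k, 13), with mean (10+k)/(10+13+k).
Set (10+k)/(23+k) > 0.67 and solve: k > (0.67·23 − 10)/(1 − 0.67) = 16.394.
The smallest integer exceeding 16.394 is 17, and checking k=17: (27)/(40) = 0.6750 > 0.67.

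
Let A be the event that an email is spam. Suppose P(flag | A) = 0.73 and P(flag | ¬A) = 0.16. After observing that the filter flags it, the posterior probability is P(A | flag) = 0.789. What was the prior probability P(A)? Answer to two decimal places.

In odds form, posterior odds = prior odds × likelihood ratio, so prior odds = posterior odds ÷ LR.
Posterior odds = 0.789/(1−0.789) = 3.7393. LR = 0.73/0.16 = 4.5625.
Prior odds = 3.7393/4.5625 = 0.8196, so P(A) = 0.8196/(1+0.8196) ≈ 0.45.

P(A) = 0.45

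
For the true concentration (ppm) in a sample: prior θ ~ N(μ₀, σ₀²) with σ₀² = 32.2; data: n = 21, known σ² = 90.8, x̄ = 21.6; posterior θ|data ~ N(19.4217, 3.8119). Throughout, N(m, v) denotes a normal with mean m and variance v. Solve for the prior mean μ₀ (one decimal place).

μ₀ = 3.2

With known observation variance, the Normal–Normal posterior has precision τ_n = τ₀ + n/σ² and mean μ_n = (τ₀μ₀ + (n/σ²)x̄)/τ_n.
Here τ₀ = 1/32.2 = 0.031056 and τ_data = 21/90.8 = 0.231278, so τ_n = 0.262334.
Rearranging for μ₀: μ₀ = (μ_n·τ_n − τ_data·x̄)/τ₀ = (19.4217·0.262334 − 0.231278·21.6) / 0.031056 = 0.099367/0.031056 ≈ 3.2.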